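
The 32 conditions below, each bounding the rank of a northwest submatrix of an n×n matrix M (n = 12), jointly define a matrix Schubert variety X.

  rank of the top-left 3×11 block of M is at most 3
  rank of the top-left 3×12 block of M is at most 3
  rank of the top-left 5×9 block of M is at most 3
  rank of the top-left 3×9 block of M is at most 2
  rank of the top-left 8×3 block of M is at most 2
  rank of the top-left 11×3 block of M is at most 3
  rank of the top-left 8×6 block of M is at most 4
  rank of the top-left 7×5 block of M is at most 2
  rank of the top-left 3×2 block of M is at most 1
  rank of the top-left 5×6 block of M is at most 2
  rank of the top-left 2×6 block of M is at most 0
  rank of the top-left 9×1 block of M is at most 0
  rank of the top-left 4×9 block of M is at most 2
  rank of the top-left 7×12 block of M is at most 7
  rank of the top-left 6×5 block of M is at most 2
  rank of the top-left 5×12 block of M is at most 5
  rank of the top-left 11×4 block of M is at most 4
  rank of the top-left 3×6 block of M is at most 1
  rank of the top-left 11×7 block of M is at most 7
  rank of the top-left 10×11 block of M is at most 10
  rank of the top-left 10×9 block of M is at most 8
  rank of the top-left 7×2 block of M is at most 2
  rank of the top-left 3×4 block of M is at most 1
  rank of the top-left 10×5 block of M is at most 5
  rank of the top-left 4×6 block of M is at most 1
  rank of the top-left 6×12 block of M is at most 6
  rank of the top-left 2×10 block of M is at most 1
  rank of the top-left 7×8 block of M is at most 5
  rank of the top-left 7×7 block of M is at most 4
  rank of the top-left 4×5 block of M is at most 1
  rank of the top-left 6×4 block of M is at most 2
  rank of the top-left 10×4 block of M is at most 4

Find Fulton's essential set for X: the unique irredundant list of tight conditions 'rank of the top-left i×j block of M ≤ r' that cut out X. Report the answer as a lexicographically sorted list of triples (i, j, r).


Rank table r_w(12×12) implied by the 32 constraints:

  0  0  0  0  0  0  1  1  1  1  1  1
  0  0  0  0  0  0  1  1  1  1  2  2
  0  1  1  1  1  1  2  2  2  2  3  3
  0  1  1  1  1  1  2  2  2  3  4  4
  0  1  2  2  2  2  3  3  3  4  5  5
  0  1  2  2  2  3  4  4  4  5  6  6
  0  1  2  2  2  3  4  5  5  6  7  7
  0  1  2  3  3  4  5  6  6  7  8  8
  0  1  2  3  4  5  6  7  7  8  9  9
  1  2  3  4  5  6  7  8  8  9  10  10
  1  2  3  4  5  6  7  8  9  10  11  11
  1  2  3  4  5  6  7  8  9  10  11  12

giving w = (7, 11, 2, 10, 3, 6, 8, 4, 5, 1, 9, 12) via Δ²R.

Rothe diagram D(w) (32 cells), 6 SE-corners (essential conditions):

[(2, 6, 0), (2, 10, 1), (4, 6, 1), (4, 9, 2), (7, 5, 2), (9, 1, 0)]


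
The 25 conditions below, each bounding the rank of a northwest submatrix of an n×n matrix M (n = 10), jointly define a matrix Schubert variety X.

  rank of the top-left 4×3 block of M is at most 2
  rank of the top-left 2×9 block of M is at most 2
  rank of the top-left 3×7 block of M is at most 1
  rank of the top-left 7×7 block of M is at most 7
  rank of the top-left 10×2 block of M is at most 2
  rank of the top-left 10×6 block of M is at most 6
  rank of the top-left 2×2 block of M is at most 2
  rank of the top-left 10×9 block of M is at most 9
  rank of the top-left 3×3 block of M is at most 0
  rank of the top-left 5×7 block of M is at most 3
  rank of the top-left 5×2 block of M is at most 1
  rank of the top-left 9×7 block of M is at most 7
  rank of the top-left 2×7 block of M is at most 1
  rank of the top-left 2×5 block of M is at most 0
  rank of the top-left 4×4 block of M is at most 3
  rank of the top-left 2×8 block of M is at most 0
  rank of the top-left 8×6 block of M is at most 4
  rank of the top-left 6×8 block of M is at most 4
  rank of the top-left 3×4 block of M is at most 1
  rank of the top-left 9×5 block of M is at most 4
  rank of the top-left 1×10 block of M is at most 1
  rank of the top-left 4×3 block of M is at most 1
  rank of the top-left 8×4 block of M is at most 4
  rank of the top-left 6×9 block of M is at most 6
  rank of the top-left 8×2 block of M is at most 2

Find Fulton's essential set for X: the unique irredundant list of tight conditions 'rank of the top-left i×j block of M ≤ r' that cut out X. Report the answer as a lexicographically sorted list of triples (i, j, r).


Rank table r_w(10×10) implied by the 25 constraints:

  0 | 0 | 0 | 0 | 0 | 0 | 0 | 0 | 1 | 1
  0 | 0 | 0 | 0 | 0 | 0 | 0 | 0 | 1 | 2
  0 | 0 | 0 | 1 | 1 | 1 | 1 | 1 | 2 | 3
  1 | 1 | 1 | 2 | 2 | 2 | 2 | 2 | 3 | 4
  1 | 1 | 2 | 3 | 3 | 3 | 3 | 3 | 4 | 5
  1 | 2 | 3 | 4 | 4 | 4 | 4 | 4 | 5 | 6
  1 | 2 | 3 | 4 | 4 | 4 | 5 | 5 | 6 | 7
  1 | 2 | 3 | 4 | 4 | 4 | 5 | 6 | 7 | 8
  1 | 2 | 3 | 4 | 4 | 5 | 6 | 7 | 8 | 9
  1 | 2 | 3 | 4 | 5 | 6 | 7 | 8 | 9 | 10

hence w(1..10) = (9, 10, 4, 1, 3, 2, 7, 8, 6, 5).

D(w) has 25 cells with 5 SE-corners; essential set:

[(2, 8, 0), (3, 3, 0), (5, 2, 1), (8, 6, 4), (9, 5, 4)]


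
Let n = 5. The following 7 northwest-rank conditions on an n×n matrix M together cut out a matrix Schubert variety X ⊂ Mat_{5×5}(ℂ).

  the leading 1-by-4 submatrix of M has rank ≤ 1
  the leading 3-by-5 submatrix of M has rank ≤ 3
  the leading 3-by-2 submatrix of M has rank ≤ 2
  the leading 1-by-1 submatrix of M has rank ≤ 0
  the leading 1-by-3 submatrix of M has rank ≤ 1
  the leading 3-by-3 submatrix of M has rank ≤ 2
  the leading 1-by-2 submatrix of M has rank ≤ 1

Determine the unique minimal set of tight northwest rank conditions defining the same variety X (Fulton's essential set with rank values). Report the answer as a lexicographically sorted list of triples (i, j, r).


Reconstructing r_w from the 7 given conditions:

  i=1: 0  1  1  1  1
  i=2: 1  2  2  2  2
  i=3: 1  2  2  3  3
  i=4: 1  2  3  4  4
  i=5: 1  2  3  4  5

second differences of R give the permutation w = (2, 1, 4, 3, 5).

Fulton essential set (2 of the 2 Rothe cells):

[(1, 1, 0), (3, 3, 2)]


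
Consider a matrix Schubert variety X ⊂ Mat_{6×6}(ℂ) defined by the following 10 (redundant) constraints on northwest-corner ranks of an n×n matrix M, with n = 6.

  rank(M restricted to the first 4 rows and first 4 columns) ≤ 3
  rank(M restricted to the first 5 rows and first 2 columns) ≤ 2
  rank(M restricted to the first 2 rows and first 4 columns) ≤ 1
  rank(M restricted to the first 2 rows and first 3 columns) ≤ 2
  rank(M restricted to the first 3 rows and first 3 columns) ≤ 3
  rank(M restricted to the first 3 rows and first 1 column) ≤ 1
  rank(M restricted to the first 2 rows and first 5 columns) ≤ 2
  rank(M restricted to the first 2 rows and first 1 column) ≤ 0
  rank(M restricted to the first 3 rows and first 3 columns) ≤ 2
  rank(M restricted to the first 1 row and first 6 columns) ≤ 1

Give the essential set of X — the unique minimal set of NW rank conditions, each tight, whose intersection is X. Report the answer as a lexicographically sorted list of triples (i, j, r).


The tightest implied rank at each (i,j), from the 10 conditions:

  i=1: 0 1 1 1 1 1
  i=2: 0 1 1 1 2 2
  i=3: 1 2 2 2 3 3
  i=4: 1 2 3 3 4 4
  i=5: 1 2 3 4 5 5
  i=6: 1 2 3 4 5 6

the unique w with this rank table is (2, 5, 1, 3, 4, 6).

Rothe diagram D(w) (4 cells), 2 SE-corners (essential conditions):

[(2, 1, 0), (2, 4, 1)]


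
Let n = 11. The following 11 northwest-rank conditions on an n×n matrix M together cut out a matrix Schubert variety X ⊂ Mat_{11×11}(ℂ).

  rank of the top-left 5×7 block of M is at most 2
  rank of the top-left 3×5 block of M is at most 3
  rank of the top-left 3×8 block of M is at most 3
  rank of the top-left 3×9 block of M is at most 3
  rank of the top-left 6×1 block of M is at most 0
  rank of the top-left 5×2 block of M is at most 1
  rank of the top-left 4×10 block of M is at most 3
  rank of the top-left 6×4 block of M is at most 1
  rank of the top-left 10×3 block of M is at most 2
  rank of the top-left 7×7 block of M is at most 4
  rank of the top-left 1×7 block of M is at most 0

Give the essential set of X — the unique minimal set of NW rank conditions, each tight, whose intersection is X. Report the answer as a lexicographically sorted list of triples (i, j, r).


Reconstructing r_w from the 11 given conditions:

  row 1: 0  0  0  0  0  0  0  1  1  1  1
  row 2: 0  1  1  1  1  1  1  2  2  2  2
  row 3: 0  1  1  1  2  2  2  3  3  3  3
  row 4: 0  1  1  1  2  2  2  3  3  3  4
  row 5: 0  1  1  1  2  2  2  3  4  4  5
  row 6: 0  1  1  1  2  3  3  4  5  5  6
  row 7: 1  2  2  2  3  4  4  5  6  6  7
  row 8: 1  2  2  3  4  5  5  6  7  7  8
  row 9: 1  2  2  3  4  5  6  7  8  8  9
  row 10: 1  2  2  3  4  5  6  7  8  9  10
  row 11: 1  2  3  4  5  6  7  8  9  10  11

the unique w with this rank table is (8, 2, 5, 11, 9, 6, 1, 4, 7, 10, 3).

6 SE-corners of the 29-cell Rothe diagram give Ess(w):

[(1, 7, 0), (4, 10, 3), (5, 7, 2), (6, 1, 0), (6, 4, 1), (10, 3, 2)]


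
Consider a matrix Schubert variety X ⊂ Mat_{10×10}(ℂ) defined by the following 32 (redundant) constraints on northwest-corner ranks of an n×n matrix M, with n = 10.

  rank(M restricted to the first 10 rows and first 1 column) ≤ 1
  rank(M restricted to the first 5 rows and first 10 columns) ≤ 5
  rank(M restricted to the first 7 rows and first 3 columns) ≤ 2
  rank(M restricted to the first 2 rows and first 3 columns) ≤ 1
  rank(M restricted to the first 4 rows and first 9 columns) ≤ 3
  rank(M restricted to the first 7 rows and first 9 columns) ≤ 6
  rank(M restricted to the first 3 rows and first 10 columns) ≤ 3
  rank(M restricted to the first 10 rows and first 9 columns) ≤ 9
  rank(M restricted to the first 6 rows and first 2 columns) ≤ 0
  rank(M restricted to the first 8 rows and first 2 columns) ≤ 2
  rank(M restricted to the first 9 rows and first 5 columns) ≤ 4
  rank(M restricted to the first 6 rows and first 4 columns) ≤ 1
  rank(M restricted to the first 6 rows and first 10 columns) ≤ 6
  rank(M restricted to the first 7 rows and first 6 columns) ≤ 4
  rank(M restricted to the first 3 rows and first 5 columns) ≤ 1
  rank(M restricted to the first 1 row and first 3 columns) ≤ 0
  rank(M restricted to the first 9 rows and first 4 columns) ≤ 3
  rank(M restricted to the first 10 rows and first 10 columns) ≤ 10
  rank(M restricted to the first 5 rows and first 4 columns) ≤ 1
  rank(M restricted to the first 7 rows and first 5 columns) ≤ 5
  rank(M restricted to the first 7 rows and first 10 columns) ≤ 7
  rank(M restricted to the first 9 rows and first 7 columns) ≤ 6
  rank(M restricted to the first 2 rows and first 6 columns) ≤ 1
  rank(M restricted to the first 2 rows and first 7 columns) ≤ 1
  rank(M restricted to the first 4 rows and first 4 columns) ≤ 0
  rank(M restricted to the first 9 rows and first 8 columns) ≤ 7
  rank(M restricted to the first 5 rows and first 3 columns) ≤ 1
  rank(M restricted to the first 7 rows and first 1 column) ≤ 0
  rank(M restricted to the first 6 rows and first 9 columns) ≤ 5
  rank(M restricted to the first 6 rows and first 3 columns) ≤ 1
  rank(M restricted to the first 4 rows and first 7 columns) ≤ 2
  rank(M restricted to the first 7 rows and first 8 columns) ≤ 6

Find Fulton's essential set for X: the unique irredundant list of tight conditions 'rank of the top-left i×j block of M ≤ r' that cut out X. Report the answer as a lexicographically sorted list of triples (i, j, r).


Computing R[i][j] = min implied NW-rank bound (n=10, 32 conditions):

  R[1]: 0, 0, 0, 0, 1, 1, 1, 1, 1, 1
  R[2]: 0, 0, 0, 0, 1, 1, 1, 2, 2, 2
  R[3]: 0, 0, 0, 0, 1, 2, 2, 3, 3, 3
  R[4]: 0, 0, 0, 0, 1, 2, 2, 3, 3, 4
  R[5]: 0, 0, 1, 1, 2, 3, 3, 4, 4, 5
  R[6]: 0, 0, 1, 1, 2, 3, 4, 5, 5, 6
  R[7]: 0, 1, 2, 2, 3, 4, 5, 6, 6, 7
  R[8]: 1, 2, 3, 3, 4, 5, 6, 7, 7, 8
  R[9]: 1, 2, 3, 3, 4, 5, 6, 7, 8, 9
  R[10]: 1, 2, 3, 4, 5, 6, 7, 8, 9, 10

second differences of R give the permutation w = (5, 8, 6, 10, 3, 7, 2, 1, 9, 4).

Fulton essential set (8 of the 27 Rothe cells):

[(2, 7, 1), (4, 4, 0), (4, 7, 2), (4, 9, 3), (6, 2, 0), (6, 4, 1), (7, 1, 0), (9, 4, 3)]


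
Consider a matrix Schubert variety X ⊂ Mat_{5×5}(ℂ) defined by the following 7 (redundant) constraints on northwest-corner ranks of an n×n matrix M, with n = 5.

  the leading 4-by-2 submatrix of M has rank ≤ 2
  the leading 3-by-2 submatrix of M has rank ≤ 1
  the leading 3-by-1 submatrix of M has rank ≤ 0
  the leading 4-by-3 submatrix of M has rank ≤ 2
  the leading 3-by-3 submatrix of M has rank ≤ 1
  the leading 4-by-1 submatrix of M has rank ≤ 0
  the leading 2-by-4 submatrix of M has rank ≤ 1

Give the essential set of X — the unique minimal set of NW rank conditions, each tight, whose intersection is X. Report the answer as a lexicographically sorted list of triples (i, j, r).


Recovering R(i,j) via the rank-extension bound from the 7 conditions:

  i=1: 0 1 1 1 1
  i=2: 0 1 1 1 2
  i=3: 0 1 1 2 3
  i=4: 0 1 2 3 4
  i=5: 1 2 3 4 5

hence w(1..5) = (2, 5, 4, 3, 1).

|D(w)|=7, |Ess(w)|=3:

[(2, 4, 1), (3, 3, 1), (4, 1, 0)]


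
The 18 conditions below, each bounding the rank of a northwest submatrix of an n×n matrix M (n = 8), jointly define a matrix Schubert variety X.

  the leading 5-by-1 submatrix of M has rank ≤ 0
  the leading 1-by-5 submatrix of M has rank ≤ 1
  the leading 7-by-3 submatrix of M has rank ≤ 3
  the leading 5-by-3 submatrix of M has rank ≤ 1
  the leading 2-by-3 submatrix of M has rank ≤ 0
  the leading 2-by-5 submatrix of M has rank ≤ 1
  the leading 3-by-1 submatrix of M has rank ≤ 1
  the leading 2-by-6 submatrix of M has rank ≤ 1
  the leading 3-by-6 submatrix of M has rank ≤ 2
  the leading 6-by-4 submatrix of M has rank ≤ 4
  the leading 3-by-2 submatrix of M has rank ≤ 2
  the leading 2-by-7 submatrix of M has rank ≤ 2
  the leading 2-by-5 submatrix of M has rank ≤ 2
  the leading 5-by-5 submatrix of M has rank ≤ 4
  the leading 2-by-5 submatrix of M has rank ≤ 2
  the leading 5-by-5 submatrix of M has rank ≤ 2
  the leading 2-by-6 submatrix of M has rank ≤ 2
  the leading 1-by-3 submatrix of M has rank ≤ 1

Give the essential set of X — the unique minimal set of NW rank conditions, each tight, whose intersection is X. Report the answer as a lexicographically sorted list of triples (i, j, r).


Computing R[i][j] = min implied NW-rank bound (n=8, 18 conditions):

  0, 0, 0, 1, 1, 1, 1, 1
  0, 0, 0, 1, 1, 1, 2, 2
  0, 1, 1, 2, 2, 2, 3, 3
  0, 1, 1, 2, 2, 3, 4, 4
  0, 1, 1, 2, 2, 3, 4, 5
  1, 2, 2, 3, 3, 4, 5, 6
  1, 2, 3, 4, 4, 5, 6, 7
  1, 2, 3, 4, 5, 6, 7, 8

the unique w with this rank table is (4, 7, 2, 6, 8, 1, 3, 5).

5 SE-corners of the 15-cell Rothe diagram give Ess(w):

[(2, 3, 0), (2, 6, 1), (5, 1, 0), (5, 3, 1), (5, 5, 2)]


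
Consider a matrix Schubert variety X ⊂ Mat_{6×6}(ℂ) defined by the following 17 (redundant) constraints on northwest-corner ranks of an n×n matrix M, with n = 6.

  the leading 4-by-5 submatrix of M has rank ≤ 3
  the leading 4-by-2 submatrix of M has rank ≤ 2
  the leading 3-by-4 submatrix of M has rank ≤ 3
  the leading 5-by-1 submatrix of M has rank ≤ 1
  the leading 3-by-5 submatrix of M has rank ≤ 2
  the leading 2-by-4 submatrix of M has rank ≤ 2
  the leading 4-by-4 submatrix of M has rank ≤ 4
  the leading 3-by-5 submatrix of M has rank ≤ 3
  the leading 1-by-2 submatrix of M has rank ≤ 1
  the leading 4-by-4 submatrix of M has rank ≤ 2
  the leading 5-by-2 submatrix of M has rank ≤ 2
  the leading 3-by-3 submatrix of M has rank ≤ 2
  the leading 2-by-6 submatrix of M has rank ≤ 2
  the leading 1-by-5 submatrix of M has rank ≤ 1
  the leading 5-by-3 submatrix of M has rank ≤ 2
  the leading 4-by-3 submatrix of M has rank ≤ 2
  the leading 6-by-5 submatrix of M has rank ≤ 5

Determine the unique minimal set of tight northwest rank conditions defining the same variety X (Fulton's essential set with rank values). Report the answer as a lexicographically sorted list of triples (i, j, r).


Recovering R(i,j) via the rank-extension bound from the 17 conditions:

  i=1: 1 1 1 1 1 1
  i=2: 1 2 2 2 2 2
  i=3: 1 2 2 2 2 3
  i=4: 1 2 2 2 3 4
  i=5: 1 2 2 3 4 5
  i=6: 1 2 3 4 5 6

giving w = (1, 2, 6, 5, 4, 3) via Δ²R.

Rothe diagram D(w) (6 cells), 3 SE-corners (essential conditions):

[(3, 5, 2), (4, 4, 2), (5, 3, 2)]


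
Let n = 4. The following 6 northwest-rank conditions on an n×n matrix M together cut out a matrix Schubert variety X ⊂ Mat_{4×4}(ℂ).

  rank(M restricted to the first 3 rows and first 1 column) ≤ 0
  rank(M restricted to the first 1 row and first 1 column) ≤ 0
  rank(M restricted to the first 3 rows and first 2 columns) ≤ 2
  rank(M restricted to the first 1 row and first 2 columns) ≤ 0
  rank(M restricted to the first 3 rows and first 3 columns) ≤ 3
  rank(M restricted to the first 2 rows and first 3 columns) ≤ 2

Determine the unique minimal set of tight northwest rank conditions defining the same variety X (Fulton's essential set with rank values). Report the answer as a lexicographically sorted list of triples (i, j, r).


Computing R[i][j] = min implied NW-rank bound (n=4, 6 conditions):

  i=1: 0, 0, 1, 1
  i=2: 0, 1, 2, 2
  i=3: 0, 1, 2, 3
  i=4: 1, 2, 3, 4

so w = (3, 2, 4, 1).

D(w) has 4 cells with 2 SE-corners; essential set:

[(1, 2, 0), (3, 1, 0)]


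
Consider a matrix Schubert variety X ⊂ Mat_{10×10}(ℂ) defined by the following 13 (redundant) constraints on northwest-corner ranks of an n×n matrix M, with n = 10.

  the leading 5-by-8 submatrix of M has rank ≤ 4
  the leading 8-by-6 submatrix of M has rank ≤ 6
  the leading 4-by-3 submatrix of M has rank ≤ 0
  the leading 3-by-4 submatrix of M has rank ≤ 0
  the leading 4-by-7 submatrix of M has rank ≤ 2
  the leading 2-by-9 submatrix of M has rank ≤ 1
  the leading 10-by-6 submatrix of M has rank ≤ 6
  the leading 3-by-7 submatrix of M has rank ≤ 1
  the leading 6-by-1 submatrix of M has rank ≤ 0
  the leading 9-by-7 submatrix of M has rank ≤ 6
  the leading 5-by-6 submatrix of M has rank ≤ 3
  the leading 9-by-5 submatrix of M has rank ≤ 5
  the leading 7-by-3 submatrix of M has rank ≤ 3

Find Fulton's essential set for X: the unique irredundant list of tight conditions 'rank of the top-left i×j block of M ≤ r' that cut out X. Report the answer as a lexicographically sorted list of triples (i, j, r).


Computing R[i][j] = min implied NW-rank bound (n=10, 13 conditions):

  0 0 0 0 1 1 1 1 1 1
  0 0 0 0 1 1 1 1 1 2
  0 0 0 0 1 1 1 2 2 3
  0 0 0 1 2 2 2 3 3 4
  0 1 1 2 3 3 3 4 4 5
  0 1 2 3 4 4 4 5 5 6
  1 2 3 4 5 5 5 6 6 7
  1 2 3 4 5 6 6 7 7 8
  1 2 3 4 5 6 6 7 8 9
  1 2 3 4 5 6 7 8 9 10

giving w = (5, 10, 8, 4, 2, 3, 1, 6, 9, 7) via Δ²R.

D(w) has 24 cells with 6 SE-corners; essential set:

[(2, 9, 1), (3, 4, 0), (3, 7, 1), (4, 3, 0), (6, 1, 0), (9, 7, 6)]


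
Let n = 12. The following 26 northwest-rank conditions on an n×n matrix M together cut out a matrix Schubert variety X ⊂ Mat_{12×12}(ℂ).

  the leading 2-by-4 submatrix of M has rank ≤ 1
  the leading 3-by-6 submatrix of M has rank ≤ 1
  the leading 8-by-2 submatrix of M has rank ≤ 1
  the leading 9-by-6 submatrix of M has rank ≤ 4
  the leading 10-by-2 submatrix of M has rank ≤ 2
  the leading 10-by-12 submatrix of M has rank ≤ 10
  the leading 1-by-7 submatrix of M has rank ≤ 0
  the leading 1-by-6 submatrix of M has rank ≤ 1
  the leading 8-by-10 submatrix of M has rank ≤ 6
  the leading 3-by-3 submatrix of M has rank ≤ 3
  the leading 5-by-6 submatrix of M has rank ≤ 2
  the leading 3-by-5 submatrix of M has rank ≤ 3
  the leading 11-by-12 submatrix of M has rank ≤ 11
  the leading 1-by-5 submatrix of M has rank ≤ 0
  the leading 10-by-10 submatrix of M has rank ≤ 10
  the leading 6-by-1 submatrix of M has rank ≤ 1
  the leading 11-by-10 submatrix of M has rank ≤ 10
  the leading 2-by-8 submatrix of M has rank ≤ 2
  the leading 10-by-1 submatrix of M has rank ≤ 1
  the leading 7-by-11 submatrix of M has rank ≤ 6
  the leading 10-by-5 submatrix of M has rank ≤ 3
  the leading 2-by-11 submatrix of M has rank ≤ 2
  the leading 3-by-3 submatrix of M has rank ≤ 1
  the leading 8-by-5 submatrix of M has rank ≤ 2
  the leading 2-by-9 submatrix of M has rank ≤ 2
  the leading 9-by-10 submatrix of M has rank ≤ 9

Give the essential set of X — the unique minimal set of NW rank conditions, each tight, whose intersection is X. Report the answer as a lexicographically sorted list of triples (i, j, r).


Recovering R(i,j) via the rank-extension bound from the 26 conditions:

  0  0  0  0  0  0  0  1  1  1  1  1
  1  1  1  1  1  1  1  2  2  2  2  2
  1  1  1  1  1  1  2  3  3  3  3  3
  1  1  2  2  2  2  3  4  4  4  4  4
  1  1  2  2  2  2  3  4  5  5  5  5
  1  1  2  2  2  3  4  5  6  6  6  6
  1  1  2  2  2  3  4  5  6  6  6  7
  1  1  2  2  2  3  4  5  6  6  7  8
  1  2  3  3  3  4  5  6  7  7  8  9
  1  2  3  3  3  4  5  6  7  8  9  10
  1  2  3  4  4  5  6  7  8  9  10  11
  1  2  3  4  5  6  7  8  9  10  11  12

giving w = (8, 1, 7, 3, 9, 6, 12, 11, 2, 10, 4, 5) via Δ²R.

8 SE-corners of the 31-cell Rothe diagram give Ess(w):

[(1, 7, 0), (3, 6, 1), (5, 6, 2), (7, 11, 6), (8, 2, 1), (8, 5, 2), (8, 10, 6), (10, 5, 3)]


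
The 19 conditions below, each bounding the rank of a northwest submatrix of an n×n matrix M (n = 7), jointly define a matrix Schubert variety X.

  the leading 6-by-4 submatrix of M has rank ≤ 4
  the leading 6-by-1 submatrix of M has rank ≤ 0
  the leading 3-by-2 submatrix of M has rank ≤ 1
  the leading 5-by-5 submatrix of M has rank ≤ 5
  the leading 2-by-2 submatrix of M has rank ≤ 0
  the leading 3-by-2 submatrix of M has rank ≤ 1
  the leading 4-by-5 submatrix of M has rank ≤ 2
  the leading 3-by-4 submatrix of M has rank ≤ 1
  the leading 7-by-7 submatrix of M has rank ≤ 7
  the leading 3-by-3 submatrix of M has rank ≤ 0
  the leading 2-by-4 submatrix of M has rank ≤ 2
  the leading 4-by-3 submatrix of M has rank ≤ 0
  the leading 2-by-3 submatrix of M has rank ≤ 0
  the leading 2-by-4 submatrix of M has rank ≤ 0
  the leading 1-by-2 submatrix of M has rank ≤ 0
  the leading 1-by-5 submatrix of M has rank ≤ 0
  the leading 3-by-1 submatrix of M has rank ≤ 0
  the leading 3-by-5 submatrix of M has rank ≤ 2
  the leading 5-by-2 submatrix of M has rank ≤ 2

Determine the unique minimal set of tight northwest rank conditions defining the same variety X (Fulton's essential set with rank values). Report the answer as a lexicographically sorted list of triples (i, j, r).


Reconstructing r_w from the 19 given conditions:

  R[1]: 0 0 0 0 0 1 1
  R[2]: 0 0 0 0 1 2 2
  R[3]: 0 0 0 1 2 3 3
  R[4]: 0 0 0 1 2 3 4
  R[5]: 0 1 1 2 3 4 5
  R[6]: 0 1 2 3 4 5 6
  R[7]: 1 2 3 4 5 6 7

hence w(1..7) = (6, 5, 4, 7, 2, 3, 1).

Fulton essential set (4 of the 17 Rothe cells):

[(1, 5, 0), (2, 4, 0), (4, 3, 0), (6, 1, 0)]


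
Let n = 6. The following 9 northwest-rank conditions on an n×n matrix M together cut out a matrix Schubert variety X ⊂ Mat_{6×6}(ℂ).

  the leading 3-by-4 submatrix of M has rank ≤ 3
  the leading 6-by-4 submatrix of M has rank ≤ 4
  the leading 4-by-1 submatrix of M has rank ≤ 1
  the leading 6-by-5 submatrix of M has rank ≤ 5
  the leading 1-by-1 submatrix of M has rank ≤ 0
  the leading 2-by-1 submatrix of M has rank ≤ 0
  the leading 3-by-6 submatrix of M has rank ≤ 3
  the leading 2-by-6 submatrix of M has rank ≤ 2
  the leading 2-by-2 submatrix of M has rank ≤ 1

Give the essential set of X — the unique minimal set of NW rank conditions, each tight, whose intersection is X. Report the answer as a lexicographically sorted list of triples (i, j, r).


The tightest implied rank at each (i,j), from the 9 conditions:

  row 1: 0 1 1 1 1 1
  row 2: 0 1 2 2 2 2
  row 3: 1 2 3 3 3 3
  row 4: 1 2 3 4 4 4
  row 5: 1 2 3 4 5 5
  row 6: 1 2 3 4 5 6

the unique w with this rank table is (2, 3, 1, 4, 5, 6).

1 SE-corner of the 2-cell Rothe diagram gives Ess(w):

[(2, 1, 0)]


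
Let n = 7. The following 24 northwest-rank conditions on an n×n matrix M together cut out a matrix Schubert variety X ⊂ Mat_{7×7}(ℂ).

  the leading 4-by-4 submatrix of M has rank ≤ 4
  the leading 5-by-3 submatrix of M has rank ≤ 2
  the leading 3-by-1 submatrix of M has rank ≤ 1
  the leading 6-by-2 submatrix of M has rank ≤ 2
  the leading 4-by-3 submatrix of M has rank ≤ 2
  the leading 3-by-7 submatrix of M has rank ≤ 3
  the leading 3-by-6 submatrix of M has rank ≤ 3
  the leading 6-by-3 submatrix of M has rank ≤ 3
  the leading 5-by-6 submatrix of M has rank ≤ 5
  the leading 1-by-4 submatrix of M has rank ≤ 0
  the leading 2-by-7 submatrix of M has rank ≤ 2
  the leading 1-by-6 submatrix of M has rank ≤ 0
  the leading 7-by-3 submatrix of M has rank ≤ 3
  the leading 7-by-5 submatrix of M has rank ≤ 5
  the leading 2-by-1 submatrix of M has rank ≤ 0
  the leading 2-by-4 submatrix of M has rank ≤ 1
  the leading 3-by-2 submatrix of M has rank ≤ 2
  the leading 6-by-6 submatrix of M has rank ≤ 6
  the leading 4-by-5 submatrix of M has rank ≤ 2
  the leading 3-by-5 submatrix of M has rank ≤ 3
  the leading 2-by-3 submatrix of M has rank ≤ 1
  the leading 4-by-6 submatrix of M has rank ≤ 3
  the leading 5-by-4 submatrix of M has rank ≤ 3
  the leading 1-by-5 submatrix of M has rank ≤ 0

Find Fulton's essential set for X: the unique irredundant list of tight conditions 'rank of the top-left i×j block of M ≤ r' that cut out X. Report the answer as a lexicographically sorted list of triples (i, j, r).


The tightest implied rank at each (i,j), from the 24 conditions:

  row 1: 0, 0, 0, 0, 0, 0, 1
  row 2: 0, 1, 1, 1, 1, 1, 2
  row 3: 1, 2, 2, 2, 2, 2, 3
  row 4: 1, 2, 2, 2, 2, 3, 4
  row 5: 1, 2, 2, 3, 3, 4, 5
  row 6: 1, 2, 3, 4, 4, 5, 6
  row 7: 1, 2, 3, 4, 5, 6, 7

second differences of R give the permutation w = (7, 2, 1, 6, 4, 3, 5).

4 SE-corners of the 11-cell Rothe diagram give Ess(w):

[(1, 6, 0), (2, 1, 0), (4, 5, 2), (5, 3, 2)]


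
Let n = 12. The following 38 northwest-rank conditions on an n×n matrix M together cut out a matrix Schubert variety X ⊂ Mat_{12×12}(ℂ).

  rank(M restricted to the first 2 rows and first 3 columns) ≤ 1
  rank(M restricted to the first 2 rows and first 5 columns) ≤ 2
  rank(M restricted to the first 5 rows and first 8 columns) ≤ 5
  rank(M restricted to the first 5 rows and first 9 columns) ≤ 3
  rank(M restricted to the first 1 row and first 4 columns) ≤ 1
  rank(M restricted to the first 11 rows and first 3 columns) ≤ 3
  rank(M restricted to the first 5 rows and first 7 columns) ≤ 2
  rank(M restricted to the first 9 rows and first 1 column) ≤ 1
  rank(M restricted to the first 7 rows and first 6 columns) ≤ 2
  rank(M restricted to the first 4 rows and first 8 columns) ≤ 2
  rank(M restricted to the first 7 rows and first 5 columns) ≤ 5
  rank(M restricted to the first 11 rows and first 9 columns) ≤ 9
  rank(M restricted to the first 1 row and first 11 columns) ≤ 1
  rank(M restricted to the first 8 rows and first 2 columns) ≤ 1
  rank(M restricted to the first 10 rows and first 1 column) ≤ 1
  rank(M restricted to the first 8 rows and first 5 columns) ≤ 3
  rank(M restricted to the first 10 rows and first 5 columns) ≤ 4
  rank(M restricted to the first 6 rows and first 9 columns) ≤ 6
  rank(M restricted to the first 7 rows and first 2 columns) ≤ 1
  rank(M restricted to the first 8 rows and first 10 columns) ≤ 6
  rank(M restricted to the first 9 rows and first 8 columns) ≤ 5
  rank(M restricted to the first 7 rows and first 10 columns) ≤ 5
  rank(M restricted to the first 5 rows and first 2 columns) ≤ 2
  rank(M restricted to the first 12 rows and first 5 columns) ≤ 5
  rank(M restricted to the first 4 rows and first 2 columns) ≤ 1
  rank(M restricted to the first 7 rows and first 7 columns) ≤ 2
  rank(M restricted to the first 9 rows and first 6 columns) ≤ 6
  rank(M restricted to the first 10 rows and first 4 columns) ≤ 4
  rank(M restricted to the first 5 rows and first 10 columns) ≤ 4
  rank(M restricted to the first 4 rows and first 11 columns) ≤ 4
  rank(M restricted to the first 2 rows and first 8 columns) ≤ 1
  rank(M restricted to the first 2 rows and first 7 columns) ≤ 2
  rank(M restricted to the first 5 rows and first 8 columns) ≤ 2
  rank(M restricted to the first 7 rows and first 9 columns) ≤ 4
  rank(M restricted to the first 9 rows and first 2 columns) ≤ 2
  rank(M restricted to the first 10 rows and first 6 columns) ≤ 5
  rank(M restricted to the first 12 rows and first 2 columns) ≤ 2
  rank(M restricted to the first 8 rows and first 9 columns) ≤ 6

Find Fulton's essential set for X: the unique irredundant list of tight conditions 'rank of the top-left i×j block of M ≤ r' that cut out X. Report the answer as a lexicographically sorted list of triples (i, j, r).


Computing R[i][j] = min implied NW-rank bound (n=12, 38 conditions):

  1, 1, 1, 1, 1, 1, 1, 1, 1, 1, 1, 1
  1, 1, 1, 1, 1, 1, 1, 1, 2, 2, 2, 2
  1, 1, 2, 2, 2, 2, 2, 2, 3, 3, 3, 3
  1, 1, 2, 2, 2, 2, 2, 2, 3, 4, 4, 4
  1, 1, 2, 2, 2, 2, 2, 2, 3, 4, 5, 5
  1, 1, 2, 2, 2, 2, 2, 3, 4, 5, 6, 6
  1, 1, 2, 2, 2, 2, 2, 3, 4, 5, 6, 7
  1, 1, 2, 3, 3, 3, 3, 4, 5, 6, 7, 8
  1, 2, 3, 4, 4, 4, 4, 5, 6, 7, 8, 9
  1, 2, 3, 4, 4, 5, 5, 6, 7, 8, 9, 10
  1, 2, 3, 4, 5, 6, 6, 7, 8, 9, 10, 11
  1, 2, 3, 4, 5, 6, 7, 8, 9, 10, 11, 12

giving w = (1, 9, 3, 10, 11, 8, 12, 4, 2, 6, 5, 7) via Δ²R.

Fulton essential set (5 of the 32 Rothe cells):

[(2, 8, 1), (5, 8, 2), (7, 7, 2), (8, 2, 1), (10, 5, 4)]


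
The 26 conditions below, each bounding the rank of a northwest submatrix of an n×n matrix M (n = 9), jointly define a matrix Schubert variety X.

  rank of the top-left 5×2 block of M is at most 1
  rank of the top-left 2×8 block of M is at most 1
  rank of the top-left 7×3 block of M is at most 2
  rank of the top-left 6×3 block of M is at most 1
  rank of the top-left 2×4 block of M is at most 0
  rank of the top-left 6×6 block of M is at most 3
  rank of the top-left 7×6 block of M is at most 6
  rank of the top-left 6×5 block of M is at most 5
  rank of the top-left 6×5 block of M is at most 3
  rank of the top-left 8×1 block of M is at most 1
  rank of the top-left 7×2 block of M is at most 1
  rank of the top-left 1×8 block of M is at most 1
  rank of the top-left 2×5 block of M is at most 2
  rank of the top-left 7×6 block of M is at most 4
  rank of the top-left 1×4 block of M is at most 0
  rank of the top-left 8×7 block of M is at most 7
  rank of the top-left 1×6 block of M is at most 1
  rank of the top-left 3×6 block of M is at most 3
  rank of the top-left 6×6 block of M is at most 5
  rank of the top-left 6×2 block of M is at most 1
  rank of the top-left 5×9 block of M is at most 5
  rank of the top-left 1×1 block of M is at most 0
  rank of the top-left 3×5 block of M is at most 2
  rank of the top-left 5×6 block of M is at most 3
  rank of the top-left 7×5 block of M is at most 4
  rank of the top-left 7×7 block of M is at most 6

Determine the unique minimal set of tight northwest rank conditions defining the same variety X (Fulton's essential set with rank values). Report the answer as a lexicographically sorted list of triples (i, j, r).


Recovering R(i,j) via the rank-extension bound from the 26 conditions:

  row 1: 0 | 0 | 0 | 0 | 1 | 1 | 1 | 1 | 1
  row 2: 0 | 0 | 0 | 0 | 1 | 1 | 1 | 1 | 2
  row 3: 1 | 1 | 1 | 1 | 2 | 2 | 2 | 2 | 3
  row 4: 1 | 1 | 1 | 2 | 3 | 3 | 3 | 3 | 4
  row 5: 1 | 1 | 1 | 2 | 3 | 3 | 4 | 4 | 5
  row 6: 1 | 1 | 1 | 2 | 3 | 3 | 4 | 5 | 6
  row 7: 1 | 1 | 2 | 3 | 4 | 4 | 5 | 6 | 7
  row 8: 1 | 2 | 3 | 4 | 5 | 5 | 6 | 7 | 8
  row 9: 1 | 2 | 3 | 4 | 5 | 6 | 7 | 8 | 9

hence w(1..9) = (5, 9, 1, 4, 7, 8, 3, 2, 6).

Rothe diagram D(w) (20 cells), 5 SE-corners (essential conditions):

[(2, 4, 0), (2, 8, 1), (6, 3, 1), (6, 6, 3), (7, 2, 1)]


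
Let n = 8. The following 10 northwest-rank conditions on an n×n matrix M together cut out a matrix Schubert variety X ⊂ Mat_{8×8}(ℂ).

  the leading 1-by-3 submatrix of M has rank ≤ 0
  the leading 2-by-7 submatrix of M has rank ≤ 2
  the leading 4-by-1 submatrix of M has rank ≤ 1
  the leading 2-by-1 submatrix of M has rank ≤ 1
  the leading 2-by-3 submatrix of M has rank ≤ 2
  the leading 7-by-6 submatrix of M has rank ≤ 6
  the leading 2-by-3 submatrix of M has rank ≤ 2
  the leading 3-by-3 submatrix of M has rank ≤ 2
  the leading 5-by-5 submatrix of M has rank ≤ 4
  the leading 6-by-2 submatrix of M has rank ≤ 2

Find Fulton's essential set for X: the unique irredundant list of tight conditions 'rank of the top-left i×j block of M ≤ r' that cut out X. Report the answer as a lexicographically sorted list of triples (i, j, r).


Rank table r_w(8×8) implied by the 10 constraints:

  0, 0, 0, 1, 1, 1, 1, 1
  1, 1, 1, 2, 2, 2, 2, 2
  1, 2, 2, 3, 3, 3, 3, 3
  1, 2, 3, 4, 4, 4, 4, 4
  1, 2, 3, 4, 4, 5, 5, 5
  1, 2, 3, 4, 5, 6, 6, 6
  1, 2, 3, 4, 5, 6, 7, 7
  1, 2, 3, 4, 5, 6, 7, 8

the unique w with this rank table is (4, 1, 2, 3, 6, 5, 7, 8).

|D(w)|=4, |Ess(w)|=2:

[(1, 3, 0), (5, 5, 4)]


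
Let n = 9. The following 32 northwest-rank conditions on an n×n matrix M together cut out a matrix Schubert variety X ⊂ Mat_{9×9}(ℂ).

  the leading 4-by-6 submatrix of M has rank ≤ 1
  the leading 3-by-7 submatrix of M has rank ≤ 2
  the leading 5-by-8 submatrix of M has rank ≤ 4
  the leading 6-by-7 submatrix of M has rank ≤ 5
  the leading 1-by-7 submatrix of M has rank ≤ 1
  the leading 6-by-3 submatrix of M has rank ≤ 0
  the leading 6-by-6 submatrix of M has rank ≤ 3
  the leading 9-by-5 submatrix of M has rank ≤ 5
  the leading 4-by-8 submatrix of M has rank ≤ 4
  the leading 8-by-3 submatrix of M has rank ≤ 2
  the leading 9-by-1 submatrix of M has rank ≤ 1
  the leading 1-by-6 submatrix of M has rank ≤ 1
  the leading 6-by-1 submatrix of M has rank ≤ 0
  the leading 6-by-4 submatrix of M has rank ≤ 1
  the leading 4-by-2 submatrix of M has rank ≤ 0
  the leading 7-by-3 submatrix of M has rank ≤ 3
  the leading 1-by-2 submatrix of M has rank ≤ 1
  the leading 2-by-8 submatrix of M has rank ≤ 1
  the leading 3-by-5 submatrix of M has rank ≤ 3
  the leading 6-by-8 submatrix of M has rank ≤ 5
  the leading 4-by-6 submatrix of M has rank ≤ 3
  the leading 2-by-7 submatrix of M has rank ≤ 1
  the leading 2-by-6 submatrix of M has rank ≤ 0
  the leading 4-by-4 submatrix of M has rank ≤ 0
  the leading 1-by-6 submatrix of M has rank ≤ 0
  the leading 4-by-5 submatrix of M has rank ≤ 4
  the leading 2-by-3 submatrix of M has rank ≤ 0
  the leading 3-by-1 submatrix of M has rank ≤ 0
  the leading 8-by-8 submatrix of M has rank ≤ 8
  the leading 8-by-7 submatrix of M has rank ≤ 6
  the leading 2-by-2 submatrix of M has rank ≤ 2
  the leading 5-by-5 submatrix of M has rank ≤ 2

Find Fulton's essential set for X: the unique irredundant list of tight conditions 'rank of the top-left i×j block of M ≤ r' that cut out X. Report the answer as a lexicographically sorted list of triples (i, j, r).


Reconstructing r_w from the 32 given conditions:

  row 1: 0  0  0  0  0  0  1  1  1
  row 2: 0  0  0  0  0  0  1  1  2
  row 3: 0  0  0  0  1  1  2  2  3
  row 4: 0  0  0  0  1  1  2  3  4
  row 5: 0  0  0  1  2  2  3  4  5
  row 6: 0  0  0  1  2  3  4  5  6
  row 7: 1  1  1  2  3  4  5  6  7
  row 8: 1  2  2  3  4  5  6  7  8
  row 9: 1  2  3  4  5  6  7  8  9

so w = (7, 9, 5, 8, 4, 6, 1, 2, 3).

|D(w)|=28, |Ess(w)|=5:

[(2, 6, 0), (2, 8, 1), (4, 4, 0), (4, 6, 1), (6, 3, 0)]


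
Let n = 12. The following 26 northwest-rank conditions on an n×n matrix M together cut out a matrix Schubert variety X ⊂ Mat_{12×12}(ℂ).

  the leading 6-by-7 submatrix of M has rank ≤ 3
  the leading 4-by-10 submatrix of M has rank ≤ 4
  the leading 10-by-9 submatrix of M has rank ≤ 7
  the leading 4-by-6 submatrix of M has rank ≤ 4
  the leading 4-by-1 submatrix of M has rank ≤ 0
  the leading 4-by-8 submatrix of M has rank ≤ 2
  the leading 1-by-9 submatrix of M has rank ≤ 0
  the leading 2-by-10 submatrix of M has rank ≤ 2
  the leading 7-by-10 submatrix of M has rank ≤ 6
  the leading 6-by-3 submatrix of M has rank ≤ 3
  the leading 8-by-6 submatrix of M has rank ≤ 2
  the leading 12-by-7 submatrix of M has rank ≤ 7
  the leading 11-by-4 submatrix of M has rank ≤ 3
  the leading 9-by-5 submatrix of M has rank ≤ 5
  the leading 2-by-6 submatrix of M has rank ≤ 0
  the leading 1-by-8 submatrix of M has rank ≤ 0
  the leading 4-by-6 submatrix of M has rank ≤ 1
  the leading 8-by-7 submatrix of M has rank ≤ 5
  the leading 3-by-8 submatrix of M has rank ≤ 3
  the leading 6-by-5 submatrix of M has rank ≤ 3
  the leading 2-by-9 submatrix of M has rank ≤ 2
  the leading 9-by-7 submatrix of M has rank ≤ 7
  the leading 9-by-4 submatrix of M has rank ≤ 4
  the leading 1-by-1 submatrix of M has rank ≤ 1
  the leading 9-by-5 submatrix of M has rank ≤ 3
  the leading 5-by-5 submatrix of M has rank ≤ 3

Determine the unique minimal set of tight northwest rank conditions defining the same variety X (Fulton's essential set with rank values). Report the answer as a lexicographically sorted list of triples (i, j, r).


Propagating the 26 rank bounds to every northwest block:

  row 1: 0 0 0 0 0 0 0 0 0 1 1 1
  row 2: 0 0 0 0 0 0 1 1 1 2 2 2
  row 3: 0 1 1 1 1 1 2 2 2 3 3 3
  row 4: 0 1 1 1 1 1 2 2 3 4 4 4
  row 5: 1 2 2 2 2 2 3 3 4 5 5 5
  row 6: 1 2 2 2 2 2 3 4 5 6 6 6
  row 7: 1 2 2 2 2 2 3 4 5 6 7 7
  row 8: 1 2 2 2 2 2 3 4 5 6 7 8
  row 9: 1 2 3 3 3 3 4 5 6 7 8 9
  row 10: 1 2 3 3 4 4 5 6 7 8 9 10
  row 11: 1 2 3 3 4 5 6 7 8 9 10 11
  row 12: 1 2 3 4 5 6 7 8 9 10 11 12

second differences of R give the permutation w = (10, 7, 2, 9, 1, 8, 11, 12, 3, 5, 6, 4).

Fulton essential set (7 of the 36 Rothe cells):

[(1, 9, 0), (2, 6, 0), (4, 1, 0), (4, 6, 1), (4, 8, 2), (8, 6, 2), (11, 4, 3)]


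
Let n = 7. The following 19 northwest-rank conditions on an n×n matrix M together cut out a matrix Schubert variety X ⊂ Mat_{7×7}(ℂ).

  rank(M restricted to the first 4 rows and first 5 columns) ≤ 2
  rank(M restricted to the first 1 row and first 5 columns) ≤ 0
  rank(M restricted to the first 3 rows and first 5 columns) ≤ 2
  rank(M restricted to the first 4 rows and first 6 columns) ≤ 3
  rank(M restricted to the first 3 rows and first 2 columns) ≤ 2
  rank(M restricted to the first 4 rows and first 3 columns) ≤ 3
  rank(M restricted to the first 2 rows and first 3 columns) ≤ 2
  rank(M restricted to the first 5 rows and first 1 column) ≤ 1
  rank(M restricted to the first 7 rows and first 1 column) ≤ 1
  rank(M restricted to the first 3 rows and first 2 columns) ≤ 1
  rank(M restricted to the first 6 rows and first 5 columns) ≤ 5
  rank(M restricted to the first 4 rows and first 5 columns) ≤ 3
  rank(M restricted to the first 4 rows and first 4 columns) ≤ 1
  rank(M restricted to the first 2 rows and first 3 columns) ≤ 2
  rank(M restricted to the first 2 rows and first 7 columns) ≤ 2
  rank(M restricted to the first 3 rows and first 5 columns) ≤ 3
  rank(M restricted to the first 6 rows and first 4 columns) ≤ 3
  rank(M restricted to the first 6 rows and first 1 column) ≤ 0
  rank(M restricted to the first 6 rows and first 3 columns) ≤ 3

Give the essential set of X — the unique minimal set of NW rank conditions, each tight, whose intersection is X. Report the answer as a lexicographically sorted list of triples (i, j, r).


Rank table r_w(7×7) implied by the 19 constraints:

  i=1: 0  0  0  0  0  1  1
  i=2: 0  1  1  1  1  2  2
  i=3: 0  1  1  1  2  3  3
  i=4: 0  1  1  1  2  3  4
  i=5: 0  1  2  2  3  4  5
  i=6: 0  1  2  3  4  5  6
  i=7: 1  2  3  4  5  6  7

so w = (6, 2, 5, 7, 3, 4, 1).

D(w) has 14 cells with 3 SE-corners; essential set:

[(1, 5, 0), (4, 4, 1), (6, 1, 0)]


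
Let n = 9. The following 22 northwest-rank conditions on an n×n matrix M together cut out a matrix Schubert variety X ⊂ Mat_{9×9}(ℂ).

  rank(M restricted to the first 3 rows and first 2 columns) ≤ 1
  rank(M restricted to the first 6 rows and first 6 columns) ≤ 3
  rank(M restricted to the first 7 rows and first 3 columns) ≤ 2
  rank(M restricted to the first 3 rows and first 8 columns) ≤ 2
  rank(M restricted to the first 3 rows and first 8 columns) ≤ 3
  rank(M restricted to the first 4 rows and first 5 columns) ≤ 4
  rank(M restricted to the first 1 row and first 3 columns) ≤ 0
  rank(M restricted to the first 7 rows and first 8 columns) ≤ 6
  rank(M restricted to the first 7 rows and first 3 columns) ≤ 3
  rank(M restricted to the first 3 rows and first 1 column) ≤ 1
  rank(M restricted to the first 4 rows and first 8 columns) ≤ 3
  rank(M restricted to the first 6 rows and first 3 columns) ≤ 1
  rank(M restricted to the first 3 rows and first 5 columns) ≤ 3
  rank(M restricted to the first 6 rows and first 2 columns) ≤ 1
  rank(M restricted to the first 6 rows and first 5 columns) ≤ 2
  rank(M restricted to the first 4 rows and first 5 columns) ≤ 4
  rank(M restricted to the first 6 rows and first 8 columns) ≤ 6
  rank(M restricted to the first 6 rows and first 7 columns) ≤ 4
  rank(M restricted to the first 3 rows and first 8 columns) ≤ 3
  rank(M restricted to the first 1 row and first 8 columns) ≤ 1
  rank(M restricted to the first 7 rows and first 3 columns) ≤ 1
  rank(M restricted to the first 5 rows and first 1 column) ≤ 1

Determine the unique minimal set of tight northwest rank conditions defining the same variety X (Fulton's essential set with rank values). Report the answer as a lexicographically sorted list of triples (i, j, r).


Reconstructing r_w from the 22 given conditions:

  i=1: 0 0 0 1 1 1 1 1 1
  i=2: 1 1 1 2 2 2 2 2 2
  i=3: 1 1 1 2 2 2 2 2 3
  i=4: 1 1 1 2 2 3 3 3 4
  i=5: 1 1 1 2 2 3 4 4 5
  i=6: 1 1 1 2 2 3 4 5 6
  i=7: 1 1 1 2 3 4 5 6 7
  i=8: 1 2 2 3 4 5 6 7 8
  i=9: 1 2 3 4 5 6 7 8 9

so w = (4, 1, 9, 6, 7, 8, 5, 2, 3).

Rothe diagram D(w) (20 cells), 4 SE-corners (essential conditions):

[(1, 3, 0), (3, 8, 2), (6, 5, 2), (7, 3, 1)]
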